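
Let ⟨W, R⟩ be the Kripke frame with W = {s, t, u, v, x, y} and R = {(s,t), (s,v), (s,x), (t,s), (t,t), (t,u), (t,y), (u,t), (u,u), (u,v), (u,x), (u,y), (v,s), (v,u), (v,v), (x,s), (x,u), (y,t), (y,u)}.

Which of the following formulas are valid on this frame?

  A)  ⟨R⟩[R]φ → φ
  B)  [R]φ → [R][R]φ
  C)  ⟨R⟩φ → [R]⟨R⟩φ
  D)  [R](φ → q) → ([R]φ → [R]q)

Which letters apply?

A, D

R is symmetric: every R-edge is matched by its reverse.
R is not transitive: s R t and t R s but not s R s.
R is not euclidean: s R t and s R v but not t R v.
(A) ⟨R⟩[R]φ → φ is the dual of axiom B, which corresponds to symmetry. R is symmetric — valid.
(B) [R]φ → [R][R]φ is axiom 4, which corresponds to transitivity. R is not transitive — not valid.
(C) axiom 5: valid iff R is euclidean. R is not euclidean — not valid.
(D) this is just K, valid on every normal frame.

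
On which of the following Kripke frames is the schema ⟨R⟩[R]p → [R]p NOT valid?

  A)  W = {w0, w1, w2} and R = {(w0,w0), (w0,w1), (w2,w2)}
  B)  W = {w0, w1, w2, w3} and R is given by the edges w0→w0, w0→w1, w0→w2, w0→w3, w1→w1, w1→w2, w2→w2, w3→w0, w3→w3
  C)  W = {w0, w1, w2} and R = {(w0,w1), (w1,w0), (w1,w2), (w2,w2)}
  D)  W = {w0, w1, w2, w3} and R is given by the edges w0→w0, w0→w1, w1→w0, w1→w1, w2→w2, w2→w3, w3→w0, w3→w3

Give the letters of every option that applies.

A, B, C, D

The schema ⟨R⟩[R]p → [R]p is the dual of axiom 5; it is valid on a frame iff R is euclidean.
(A) R is not euclidean (w0 R w1 and w0 R w0 but not w1 R w0), so the schema fails here.
(B) R is not euclidean (w0 R w1 and w0 R w0 but not w1 R w0), so the schema fails here.
(C) R is not euclidean (w1 R w0 and w1 R w2 but not w0 R w2), so the schema fails here.
(D) R is not euclidean (w2 R w3 and w2 R w2 but not w3 R w2), so the schema fails here.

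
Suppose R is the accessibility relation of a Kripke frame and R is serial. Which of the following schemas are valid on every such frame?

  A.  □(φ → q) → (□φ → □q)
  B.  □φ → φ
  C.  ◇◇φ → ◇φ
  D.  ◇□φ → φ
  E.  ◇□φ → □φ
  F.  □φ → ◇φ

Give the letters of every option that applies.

(A) this is just K, valid on every normal frame.
(B) □φ → φ is axiom T, which corresponds to reflexivity. Such an R need not be reflexive — not valid.
(C) ◇◇φ → ◇φ is the dual of axiom 4, which corresponds to transitivity. Such an R need not be transitive — not valid.
(D) the dual of axiom B: valid iff R is symmetric. Such an R need not be symmetric — not valid.
(E) ◇□φ → □φ (the dual of axiom 5) characterises the euclidean frames. Such an R need not be euclidean — not valid.
(F) □φ → ◇φ is axiom D; it is valid on a frame exactly when R is serial. Every such R is serial, so valid.

A, F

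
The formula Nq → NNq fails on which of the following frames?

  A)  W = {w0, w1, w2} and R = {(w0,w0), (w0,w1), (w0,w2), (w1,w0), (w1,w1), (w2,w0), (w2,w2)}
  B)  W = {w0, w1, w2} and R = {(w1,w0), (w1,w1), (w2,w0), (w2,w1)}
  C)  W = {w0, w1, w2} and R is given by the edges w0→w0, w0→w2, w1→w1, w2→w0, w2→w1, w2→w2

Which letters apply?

A, C

The schema Nq → NNq is axiom 4; it is valid on a frame iff R is transitive.
(A) R is not transitive (w1 R w0 and w0 R w2 but not w1 R w2), so the schema fails here.
(B) R is transitive (R is closed under composition), so the schema is valid here.
(C) R is not transitive (w0 R w2 and w2 R w1 but not w0 R w1), so the schema fails here.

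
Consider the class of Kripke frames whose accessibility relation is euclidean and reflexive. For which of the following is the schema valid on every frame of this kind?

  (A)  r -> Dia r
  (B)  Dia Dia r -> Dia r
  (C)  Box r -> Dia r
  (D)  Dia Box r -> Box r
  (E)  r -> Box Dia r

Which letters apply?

A reflexive euclidean relation is also symmetric (from wRw and wRv the euclidean condition gives vRw) and hence transitive; it is an equivalence relation.
(A) r -> Dia r is the dual of axiom T; it is valid on a frame exactly when R is reflexive. Every such R is reflexive, so valid.
(B) Dia Dia r -> Dia r is the dual of axiom 4, which corresponds to transitivity. Every such R is transitive — valid.
(C) axiom D: valid iff R is serial. Every such R is serial — valid.
(D) Dia Box r -> Box r (the dual of axiom 5) characterises the euclidean frames. Every such R is euclidean — valid.
(E) r -> Box Dia r is axiom B, which corresponds to symmetry. Every such R is symmetric — valid.

A, B, C, D, E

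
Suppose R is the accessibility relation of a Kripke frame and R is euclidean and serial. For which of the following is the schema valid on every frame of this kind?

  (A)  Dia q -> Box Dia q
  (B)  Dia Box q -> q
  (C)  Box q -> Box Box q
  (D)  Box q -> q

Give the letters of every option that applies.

(A) Dia q -> Box Dia q is axiom 5, which corresponds to the euclidean property. Every such R is euclidean — valid.
(B) Dia Box q -> q is the dual of axiom B; it is valid on a frame exactly when R is symmetric. Such an R need not be symmetric, so not valid.
(C) axiom 4: valid iff R is transitive. Such an R need not be transitive — not valid.
(D) Box q -> q (axiom T) characterises the reflexive frames. Such an R need not be reflexive — not valid.

A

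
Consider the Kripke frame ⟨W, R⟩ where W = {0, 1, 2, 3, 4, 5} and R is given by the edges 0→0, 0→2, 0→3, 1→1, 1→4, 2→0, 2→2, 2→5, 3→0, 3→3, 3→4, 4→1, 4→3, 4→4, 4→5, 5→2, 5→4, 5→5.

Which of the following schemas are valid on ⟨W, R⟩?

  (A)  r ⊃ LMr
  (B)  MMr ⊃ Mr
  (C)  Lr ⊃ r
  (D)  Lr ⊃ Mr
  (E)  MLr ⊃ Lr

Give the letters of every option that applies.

A, C, D

R is reflexive: each world relates to itself.
R is symmetric: every R-edge is matched by its reverse.
R is not transitive: 0 R 2 and 2 R 5 but not 0 R 5.
R is not euclidean: 0 R 2 and 0 R 3 but not 2 R 3.
R is serial: every world has an R-successor.
(A) r ⊃ LMr (axiom B) characterises the symmetric frames. R is symmetric — valid.
(B) MMr ⊃ Mr is the dual of axiom 4, which corresponds to transitivity. R is not transitive — not valid.
(C) Lr ⊃ r is axiom T; it is valid on a frame exactly when R is reflexive. R is reflexive, so valid.
(D) Lr ⊃ Mr is axiom D; it is valid on a frame exactly when R is serial. R is serial, so valid.
(E) MLr ⊃ Lr is the dual of axiom 5; it is valid on a frame exactly when R is euclidean. R is not euclidean, so not valid.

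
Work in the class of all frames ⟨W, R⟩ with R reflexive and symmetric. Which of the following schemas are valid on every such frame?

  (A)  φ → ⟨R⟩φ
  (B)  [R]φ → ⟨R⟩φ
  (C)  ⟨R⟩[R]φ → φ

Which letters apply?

Reflexive relations are serial.
(A) φ → ⟨R⟩φ is the dual of axiom T; it is valid on a frame exactly when R is reflexive. Every such R is reflexive, so valid.
(B) [R]φ → ⟨R⟩φ (axiom D) characterises the serial frames. Every such R is serial — valid.
(C) the dual of axiom B: valid iff R is symmetric. Every such R is symmetric — valid.

A, B, C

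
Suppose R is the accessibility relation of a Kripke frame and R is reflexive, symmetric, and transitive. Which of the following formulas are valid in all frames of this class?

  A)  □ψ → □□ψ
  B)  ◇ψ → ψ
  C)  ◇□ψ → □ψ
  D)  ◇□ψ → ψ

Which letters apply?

A relation that is reflexive, symmetric, and transitive is also euclidean and serial.
(A) □ψ → □□ψ is axiom 4, which corresponds to transitivity. Every such R is transitive — valid.
(B) ◇ψ → ψ is the converse of T; it holds exactly when R ⊆ identity. Such an R need not be a subset of the identity — not valid.
(C) the dual of axiom 5: valid iff R is euclidean. Every such R is euclidean — valid.
(D) ◇□ψ → ψ is the dual of axiom B; it is valid on a frame exactly when R is symmetric. Every such R is symmetric, so valid.

A, C, D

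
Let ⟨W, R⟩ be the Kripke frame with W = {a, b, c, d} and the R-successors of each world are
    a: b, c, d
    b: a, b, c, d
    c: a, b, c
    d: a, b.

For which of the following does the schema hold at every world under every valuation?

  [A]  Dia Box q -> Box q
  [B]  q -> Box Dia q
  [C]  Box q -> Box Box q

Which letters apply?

R is symmetric: every R-edge is matched by its reverse.
R is not transitive: a R b and b R a but not a R a.
R is not euclidean: a R c and a R d but not c R d.
(A) Dia Box q -> Box q (the dual of axiom 5) characterises the euclidean frames. R is not euclidean — not valid.
(B) q -> Box Dia q is axiom B, which corresponds to symmetry. R is symmetric — valid.
(C) Box q -> Box Box q (axiom 4) characterises the transitive frames. R is not transitive — not valid.

B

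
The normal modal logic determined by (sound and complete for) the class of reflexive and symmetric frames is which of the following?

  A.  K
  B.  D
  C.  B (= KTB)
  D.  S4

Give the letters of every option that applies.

C

(A) K is determined by the class of arbitrary frames.
(B) D is determined by the class of serial frames.
(C) B (= KTB) is determined by exactly this class.
(D) S4 is determined by the class of reflexive and transitive frames.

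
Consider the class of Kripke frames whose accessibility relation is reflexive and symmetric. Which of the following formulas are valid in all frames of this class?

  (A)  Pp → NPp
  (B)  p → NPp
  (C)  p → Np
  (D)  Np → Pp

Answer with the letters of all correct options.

Reflexive relations are serial.
(A) Pp → NPp is axiom 5, which corresponds to the euclidean property. Such an R need not be euclidean — not valid.
(B) p → NPp is axiom B, which corresponds to symmetry. Every such R is symmetric — valid.
(C) p → Np is valid only on frames where every R-edge is a self-loop. Such an R need not be a subset of the identity — not valid.
(D) Np → Pp (axiom D) characterises the serial frames. Every such R is serial — valid.

B, D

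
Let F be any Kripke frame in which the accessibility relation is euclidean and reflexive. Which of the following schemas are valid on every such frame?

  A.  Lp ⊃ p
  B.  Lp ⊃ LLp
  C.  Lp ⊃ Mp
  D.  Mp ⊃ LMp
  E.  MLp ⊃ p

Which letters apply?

A, B, C, D, E

A reflexive euclidean relation is also symmetric (from wRw and wRv the euclidean condition gives vRw) and hence transitive; it is an equivalence relation.
(A) Lp ⊃ p is axiom T; it is valid on a frame exactly when R is reflexive. Every such R is reflexive, so valid.
(B) Lp ⊃ LLp (axiom 4) characterises the transitive frames. Every such R is transitive — valid.
(C) Lp ⊃ Mp (axiom D) characterises the serial frames. Every such R is serial — valid.
(D) Mp ⊃ LMp is axiom 5, which corresponds to the euclidean property. Every such R is euclidean — valid.
(E) the dual of axiom B: valid iff R is symmetric. Every such R is symmetric — valid.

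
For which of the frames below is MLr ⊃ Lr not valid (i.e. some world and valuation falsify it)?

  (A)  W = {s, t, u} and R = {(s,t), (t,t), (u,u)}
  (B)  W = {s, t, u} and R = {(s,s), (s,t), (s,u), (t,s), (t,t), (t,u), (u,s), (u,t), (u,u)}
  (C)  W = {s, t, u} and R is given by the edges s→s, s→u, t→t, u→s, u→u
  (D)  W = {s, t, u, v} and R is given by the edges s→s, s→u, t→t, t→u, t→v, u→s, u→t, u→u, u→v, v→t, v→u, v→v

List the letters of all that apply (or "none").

D

The schema MLr ⊃ Lr is the dual of axiom 5; it is valid on a frame iff R is euclidean.
(A) R is euclidean (any two R-successors of the same world are R-related), so the schema is valid here.
(B) R is euclidean (any two R-successors of the same world are R-related), so the schema is valid here.
(C) R is euclidean (any two R-successors of the same world are R-related), so the schema is valid here.
(D) R is not euclidean (u R s and u R t but not s R t), so the schema fails here.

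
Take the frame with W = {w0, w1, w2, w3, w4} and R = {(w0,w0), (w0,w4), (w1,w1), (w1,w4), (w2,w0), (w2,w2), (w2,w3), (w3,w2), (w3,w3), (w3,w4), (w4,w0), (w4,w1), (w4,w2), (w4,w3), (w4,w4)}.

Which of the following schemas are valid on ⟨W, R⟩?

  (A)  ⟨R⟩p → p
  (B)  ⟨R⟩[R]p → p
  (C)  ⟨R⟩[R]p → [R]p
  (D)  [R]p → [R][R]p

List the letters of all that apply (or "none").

R is not symmetric: w2 R w0 but not w0 R w2.
R is not transitive: w0 R w4 and w4 R w1 but not w0 R w1.
R is not euclidean: w2 R w0 and w2 R w2 but not w0 R w2.
R is not a subset of the identity: w0 R w4 with w0 ≠ w4.
(A) ⟨R⟩p → p is valid only on frames where every R-edge is a self-loop. Here R ⊄ identity — not valid.
(B) ⟨R⟩[R]p → p is the dual of axiom B, which corresponds to symmetry. R is not symmetric — not valid.
(C) the dual of axiom 5: valid iff R is euclidean. R is not euclidean — not valid.
(D) [R]p → [R][R]p is axiom 4, which corresponds to transitivity. R is not transitive — not valid.

none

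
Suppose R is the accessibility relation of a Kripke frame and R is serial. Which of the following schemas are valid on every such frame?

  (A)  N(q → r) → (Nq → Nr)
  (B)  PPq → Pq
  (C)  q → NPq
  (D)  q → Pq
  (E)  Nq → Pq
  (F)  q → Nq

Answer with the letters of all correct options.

(A) N(q → r) → (Nq → Nr) is axiom K, valid on every Kripke frame — valid.
(B) PPq → Pq is the dual of axiom 4; it is valid on a frame exactly when R is transitive. Such an R need not be transitive, so not valid.
(C) q → NPq (axiom B) characterises the symmetric frames. Such an R need not be symmetric — not valid.
(D) q → Pq (the dual of axiom T) characterises the reflexive frames. Such an R need not be reflexive — not valid.
(E) Nq → Pq is axiom D, which corresponds to seriality. Every such R is serial — valid.
(F) q → Nq is equivalent to ◇p→p; it holds exactly when R ⊆ identity. Such an R need not be a subset of the identity — not valid.

A, E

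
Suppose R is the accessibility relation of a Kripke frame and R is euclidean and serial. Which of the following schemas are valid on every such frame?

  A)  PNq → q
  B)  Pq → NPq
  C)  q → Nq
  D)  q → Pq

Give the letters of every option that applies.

B

(A) PNq → q (the dual of axiom B) characterises the symmetric frames. Such an R need not be symmetric — not valid.
(B) Pq → NPq is axiom 5; it is valid on a frame exactly when R is euclidean. Every such R is euclidean, so valid.
(C) q → Nq is valid only on frames where every R-edge is a self-loop. Such an R need not be a subset of the identity — not valid.
(D) q → Pq is the dual of axiom T; it is valid on a frame exactly when R is reflexive. Such an R need not be reflexive, so not valid.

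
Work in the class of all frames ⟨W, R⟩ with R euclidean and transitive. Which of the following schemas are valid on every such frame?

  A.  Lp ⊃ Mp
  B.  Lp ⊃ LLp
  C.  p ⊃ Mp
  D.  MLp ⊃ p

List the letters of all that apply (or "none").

B

(A) axiom D: valid iff R is serial. Such an R need not be serial — not valid.
(B) Lp ⊃ LLp (axiom 4) characterises the transitive frames. Every such R is transitive — valid.
(C) p ⊃ Mp is the dual of axiom T; it is valid on a frame exactly when R is reflexive. Such an R need not be reflexive, so not valid.
(D) MLp ⊃ p (the dual of axiom B) characterises the symmetric frames. Such an R need not be symmetric — not valid.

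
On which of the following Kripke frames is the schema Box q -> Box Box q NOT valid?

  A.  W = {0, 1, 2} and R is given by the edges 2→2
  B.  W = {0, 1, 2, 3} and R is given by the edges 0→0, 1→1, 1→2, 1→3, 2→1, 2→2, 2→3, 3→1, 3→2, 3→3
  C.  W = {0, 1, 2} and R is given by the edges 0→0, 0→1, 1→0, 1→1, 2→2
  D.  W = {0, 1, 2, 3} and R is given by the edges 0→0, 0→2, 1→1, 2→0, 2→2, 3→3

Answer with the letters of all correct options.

The schema Box q -> Box Box q is axiom 4; it is valid on a frame iff R is transitive.
(A) R is transitive (R is closed under composition), so the schema is valid here.
(B) R is transitive (R is closed under composition), so the schema is valid here.
(C) R is transitive (R is closed under composition), so the schema is valid here.
(D) R is transitive (R is closed under composition), so the schema is valid here.

none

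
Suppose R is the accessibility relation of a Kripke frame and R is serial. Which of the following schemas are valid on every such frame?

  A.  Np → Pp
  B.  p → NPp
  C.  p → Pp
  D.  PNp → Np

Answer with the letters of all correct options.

(A) Np → Pp is axiom D; it is valid on a frame exactly when R is serial. Every such R is serial, so valid.
(B) p → NPp is axiom B, which corresponds to symmetry. Such an R need not be symmetric — not valid.
(C) the dual of axiom T: valid iff R is reflexive. Such an R need not be reflexive — not valid.
(D) the dual of axiom 5: valid iff R is euclidean. Such an R need not be euclidean — not valid.

A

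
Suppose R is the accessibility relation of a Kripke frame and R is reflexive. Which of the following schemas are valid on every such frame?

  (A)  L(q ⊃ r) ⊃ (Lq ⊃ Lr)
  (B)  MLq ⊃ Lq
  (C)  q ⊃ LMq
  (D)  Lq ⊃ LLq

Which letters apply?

A reflexive relation is serial.
(A) L(q ⊃ r) ⊃ (Lq ⊃ Lr) is the K axiom; it holds on all frames — valid.
(B) MLq ⊃ Lq (the dual of axiom 5) characterises the euclidean frames. Such an R need not be euclidean — not valid.
(C) axiom B: valid iff R is symmetric. Such an R need not be symmetric — not valid.
(D) axiom 4: valid iff R is transitive. Such an R need not be transitive — not valid.

A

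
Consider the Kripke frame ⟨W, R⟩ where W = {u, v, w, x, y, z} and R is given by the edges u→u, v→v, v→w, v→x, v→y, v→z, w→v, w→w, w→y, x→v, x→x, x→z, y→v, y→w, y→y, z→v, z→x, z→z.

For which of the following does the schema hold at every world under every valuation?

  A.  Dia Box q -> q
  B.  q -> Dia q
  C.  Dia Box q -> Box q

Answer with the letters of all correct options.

R is reflexive: each world relates to itself.
R is symmetric: every R-edge is matched by its reverse.
R is not euclidean: v R w and v R x but not w R x.
(A) Dia Box q -> q (the dual of axiom B) characterises the symmetric frames. R is symmetric — valid.
(B) q -> Dia q (the dual of axiom T) characterises the reflexive frames. R is reflexive — valid.
(C) Dia Box q -> Box q is the dual of axiom 5, which corresponds to the euclidean property. R is not euclidean — not valid.

A, B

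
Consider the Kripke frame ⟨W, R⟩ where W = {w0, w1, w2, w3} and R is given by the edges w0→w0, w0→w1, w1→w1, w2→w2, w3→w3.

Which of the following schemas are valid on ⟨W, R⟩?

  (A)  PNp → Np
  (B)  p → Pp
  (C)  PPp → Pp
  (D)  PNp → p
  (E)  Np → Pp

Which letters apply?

R is reflexive: each world relates to itself.
R is not symmetric: w0 R w1 but not w1 R w0.
R is transitive: R is closed under composition.
R is not euclidean: w0 R w1 and w0 R w0 but not w1 R w0.
R is serial: every world has an R-successor.
(A) PNp → Np is the dual of axiom 5; it is valid on a frame exactly when R is euclidean. R is not euclidean, so not valid.
(B) p → Pp is the dual of axiom T, which corresponds to reflexivity. R is reflexive — valid.
(C) PPp → Pp (the dual of axiom 4) characterises the transitive frames. R is transitive — valid.
(D) PNp → p is the dual of axiom B; it is valid on a frame exactly when R is symmetric. R is not symmetric, so not valid.
(E) Np → Pp (axiom D) characterises the serial frames. R is serial — valid.

B, C, E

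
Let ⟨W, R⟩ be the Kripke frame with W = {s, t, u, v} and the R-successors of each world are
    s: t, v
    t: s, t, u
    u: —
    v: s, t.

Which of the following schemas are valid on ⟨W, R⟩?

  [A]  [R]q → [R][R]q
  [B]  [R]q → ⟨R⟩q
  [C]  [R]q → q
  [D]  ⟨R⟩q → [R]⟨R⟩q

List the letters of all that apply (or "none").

none

R is not reflexive: not s R s.
R is not transitive: s R t and t R s but not s R s.
R is not euclidean: s R t and s R v but not t R v.
R is not serial: u has no R-successor.
(A) [R]q → [R][R]q is axiom 4, which corresponds to transitivity. R is not transitive — not valid.
(B) [R]q → ⟨R⟩q is axiom D; it is valid on a frame exactly when R is serial. R is not serial, so not valid.
(C) axiom T: valid iff R is reflexive. R is not reflexive — not valid.
(D) ⟨R⟩q → [R]⟨R⟩q is axiom 5, which corresponds to the euclidean property. R is not euclidean — not valid.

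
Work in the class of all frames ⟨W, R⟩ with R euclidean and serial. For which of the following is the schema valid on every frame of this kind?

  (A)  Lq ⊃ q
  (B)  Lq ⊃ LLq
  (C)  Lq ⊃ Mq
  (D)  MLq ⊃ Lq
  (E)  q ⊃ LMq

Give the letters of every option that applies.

C, D

(A) Lq ⊃ q is axiom T; it is valid on a frame exactly when R is reflexive. Such an R need not be reflexive, so not valid.
(B) axiom 4: valid iff R is transitive. Such an R need not be transitive — not valid.
(C) Lq ⊃ Mq is axiom D, which corresponds to seriality. Every such R is serial — valid.
(D) MLq ⊃ Lq is the dual of axiom 5; it is valid on a frame exactly when R is euclidean. Every such R is euclidean, so valid.
(E) axiom B: valid iff R is symmetric. Such an R need not be symmetric — not valid.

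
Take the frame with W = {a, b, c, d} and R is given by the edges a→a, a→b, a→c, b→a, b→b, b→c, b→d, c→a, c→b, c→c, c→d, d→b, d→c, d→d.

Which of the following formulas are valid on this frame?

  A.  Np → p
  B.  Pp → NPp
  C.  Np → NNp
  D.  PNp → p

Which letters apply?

R is reflexive: each world relates to itself.
R is symmetric: every R-edge is matched by its reverse.
R is not transitive: a R b and b R d but not a R d.
R is not euclidean: b R a and b R d but not a R d.
(A) Np → p is axiom T; it is valid on a frame exactly when R is reflexive. R is reflexive, so valid.
(B) Pp → NPp is axiom 5; it is valid on a frame exactly when R is euclidean. R is not euclidean, so not valid.
(C) Np → NNp is axiom 4; it is valid on a frame exactly when R is transitive. R is not transitive, so not valid.
(D) PNp → p (the dual of axiom B) characterises the symmetric frames. R is symmetric — valid.

A, D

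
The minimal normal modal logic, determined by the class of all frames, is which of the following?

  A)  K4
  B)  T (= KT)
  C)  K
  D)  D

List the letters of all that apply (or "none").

C

(A) K4 is determined by the class of transitive frames.
(B) T (= KT) is determined by the class of reflexive frames.
(C) K is determined by exactly this class.
(D) D is determined by the class of serial frames.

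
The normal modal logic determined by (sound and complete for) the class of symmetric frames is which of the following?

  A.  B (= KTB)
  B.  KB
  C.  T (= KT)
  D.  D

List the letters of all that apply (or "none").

(A) B (= KTB) is determined by the class of reflexive and symmetric frames.
(B) KB is determined by exactly this class.
(C) T (= KT) is determined by the class of reflexive frames.
(D) D is determined by the class of serial frames.

B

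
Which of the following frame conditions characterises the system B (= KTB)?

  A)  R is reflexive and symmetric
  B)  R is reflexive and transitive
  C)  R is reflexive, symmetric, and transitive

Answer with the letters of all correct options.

A

(A) B (= KTB) is sound and complete for exactly this class.
(B) this class determines S4, not B (= KTB).
(C) this class determines S5, not B (= KTB).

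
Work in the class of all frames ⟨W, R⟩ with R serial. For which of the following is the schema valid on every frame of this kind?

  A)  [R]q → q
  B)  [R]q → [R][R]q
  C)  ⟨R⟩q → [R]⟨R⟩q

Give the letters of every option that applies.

(A) [R]q → q is axiom T, which corresponds to reflexivity. Such an R need not be reflexive — not valid.
(B) axiom 4: valid iff R is transitive. Such an R need not be transitive — not valid.
(C) ⟨R⟩q → [R]⟨R⟩q (axiom 5) characterises the euclidean frames. Such an R need not be euclidean — not valid.

none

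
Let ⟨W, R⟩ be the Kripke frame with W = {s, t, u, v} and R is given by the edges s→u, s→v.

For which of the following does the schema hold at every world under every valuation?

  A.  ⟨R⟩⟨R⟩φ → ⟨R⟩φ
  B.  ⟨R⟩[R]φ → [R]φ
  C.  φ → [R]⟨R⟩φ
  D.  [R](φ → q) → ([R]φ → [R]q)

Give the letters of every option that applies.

A, D

R is not symmetric: s R u but not u R s.
R is transitive: R is closed under composition.
R is not euclidean: s R u and s R v but not u R v.
(A) the dual of axiom 4: valid iff R is transitive. R is transitive — valid.
(B) ⟨R⟩[R]φ → [R]φ (the dual of axiom 5) characterises the euclidean frames. R is not euclidean — not valid.
(C) axiom B: valid iff R is symmetric. R is not symmetric — not valid.
(D) this is just K, valid on every normal frame.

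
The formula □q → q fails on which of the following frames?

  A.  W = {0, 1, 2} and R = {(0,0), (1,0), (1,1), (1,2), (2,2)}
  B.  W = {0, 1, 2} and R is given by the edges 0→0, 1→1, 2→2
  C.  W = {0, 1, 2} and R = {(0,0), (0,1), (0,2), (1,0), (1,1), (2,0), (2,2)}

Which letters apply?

The schema □q → q is axiom T; it is valid on a frame iff R is reflexive.
(A) R is reflexive (each world relates to itself), so the schema is valid here.
(B) R is reflexive (each world relates to itself), so the schema is valid here.
(C) R is reflexive (each world relates to itself), so the schema is valid here.

none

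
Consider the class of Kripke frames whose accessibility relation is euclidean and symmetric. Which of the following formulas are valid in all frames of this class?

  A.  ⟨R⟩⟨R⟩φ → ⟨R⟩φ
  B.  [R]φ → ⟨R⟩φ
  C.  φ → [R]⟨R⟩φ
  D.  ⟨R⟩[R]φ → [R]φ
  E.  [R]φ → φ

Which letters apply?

A symmetric euclidean relation is transitive (uRv and vRw give vRu by symmetry, then uRw by the euclidean condition, applied at v).
(A) ⟨R⟩⟨R⟩φ → ⟨R⟩φ (the dual of axiom 4) characterises the transitive frames. Every such R is transitive — valid.
(B) [R]φ → ⟨R⟩φ is axiom D; it is valid on a frame exactly when R is serial. Such an R need not be serial, so not valid.
(C) φ → [R]⟨R⟩φ is axiom B, which corresponds to symmetry. Every such R is symmetric — valid.
(D) ⟨R⟩[R]φ → [R]φ (the dual of axiom 5) characterises the euclidean frames. Every such R is euclidean — valid.
(E) [R]φ → φ is axiom T; it is valid on a frame exactly when R is reflexive. Such an R need not be reflexive, so not valid.

A, C, D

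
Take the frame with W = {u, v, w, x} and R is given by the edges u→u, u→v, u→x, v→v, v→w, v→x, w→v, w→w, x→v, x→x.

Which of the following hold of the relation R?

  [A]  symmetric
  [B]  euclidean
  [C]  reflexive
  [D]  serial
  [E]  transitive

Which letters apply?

C, D

(A) not symmetric: u R v but not v R u.
(B) not euclidean: u R v and u R u but not v R u.
(C) reflexive: each world relates to itself.
(D) serial: every world has an R-successor.
(E) not transitive: u R v and v R w but not u R w.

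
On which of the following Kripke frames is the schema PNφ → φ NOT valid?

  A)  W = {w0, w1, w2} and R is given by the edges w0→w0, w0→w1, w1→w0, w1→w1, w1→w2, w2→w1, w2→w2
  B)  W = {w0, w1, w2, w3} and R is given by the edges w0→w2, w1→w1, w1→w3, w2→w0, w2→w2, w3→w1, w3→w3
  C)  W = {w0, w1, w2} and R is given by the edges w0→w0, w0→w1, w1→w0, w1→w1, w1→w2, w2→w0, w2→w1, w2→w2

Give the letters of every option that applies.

The schema PNφ → φ is the dual of axiom B; it is valid on a frame iff R is symmetric.
(A) R is symmetric (every R-edge is matched by its reverse), so the schema is valid here.
(B) R is symmetric (every R-edge is matched by its reverse), so the schema is valid here.
(C) R is not symmetric (w2 R w0 but not w0 R w2), so the schema fails here.

C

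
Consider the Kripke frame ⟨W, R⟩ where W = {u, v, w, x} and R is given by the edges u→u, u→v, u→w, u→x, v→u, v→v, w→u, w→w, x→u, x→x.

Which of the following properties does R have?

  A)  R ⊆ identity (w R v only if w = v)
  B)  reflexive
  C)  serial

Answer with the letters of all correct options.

(A) not ⊆ identity: u R v with u ≠ v.
(B) reflexive: each world relates to itself.
(C) serial: every world has an R-successor.

B, C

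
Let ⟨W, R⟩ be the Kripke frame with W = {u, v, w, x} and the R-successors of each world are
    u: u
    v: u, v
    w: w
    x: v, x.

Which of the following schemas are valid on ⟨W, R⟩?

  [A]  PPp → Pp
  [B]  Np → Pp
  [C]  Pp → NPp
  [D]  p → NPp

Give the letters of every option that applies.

R is not symmetric: v R u but not u R v.
R is not transitive: x R v and v R u but not x R u.
R is not euclidean: v R u and v R v but not u R v.
R is serial: every world has an R-successor.
(A) the dual of axiom 4: valid iff R is transitive. R is not transitive — not valid.
(B) axiom D: valid iff R is serial. R is serial — valid.
(C) Pp → NPp (axiom 5) characterises the euclidean frames. R is not euclidean — not valid.
(D) axiom B: valid iff R is symmetric. R is not symmetric — not valid.

B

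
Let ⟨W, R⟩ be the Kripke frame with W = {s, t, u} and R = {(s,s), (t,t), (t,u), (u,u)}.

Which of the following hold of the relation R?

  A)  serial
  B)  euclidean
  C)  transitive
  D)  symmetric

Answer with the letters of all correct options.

A, C

(A) serial: every world has an R-successor.
(B) not euclidean: t R u and t R t but not u R t.
(C) transitive: R is closed under composition.
(D) not symmetric: t R u but not u R t.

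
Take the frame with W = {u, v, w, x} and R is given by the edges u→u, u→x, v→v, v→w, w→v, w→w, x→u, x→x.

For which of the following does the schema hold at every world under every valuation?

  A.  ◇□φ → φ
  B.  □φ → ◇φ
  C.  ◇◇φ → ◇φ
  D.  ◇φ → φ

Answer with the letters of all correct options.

R is symmetric: every R-edge is matched by its reverse.
R is transitive: R is closed under composition.
R is serial: every world has an R-successor.
R is not a subset of the identity: u R x with u ≠ x.
(A) ◇□φ → φ is the dual of axiom B, which corresponds to symmetry. R is symmetric — valid.
(B) □φ → ◇φ (axiom D) characterises the serial frames. R is serial — valid.
(C) ◇◇φ → ◇φ is the dual of axiom 4; it is valid on a frame exactly when R is transitive. R is transitive, so valid.
(D) ◇φ → φ (the converse of T) corresponds to R being a subset of the identity. Here R ⊄ identity, so not valid.

A, B, C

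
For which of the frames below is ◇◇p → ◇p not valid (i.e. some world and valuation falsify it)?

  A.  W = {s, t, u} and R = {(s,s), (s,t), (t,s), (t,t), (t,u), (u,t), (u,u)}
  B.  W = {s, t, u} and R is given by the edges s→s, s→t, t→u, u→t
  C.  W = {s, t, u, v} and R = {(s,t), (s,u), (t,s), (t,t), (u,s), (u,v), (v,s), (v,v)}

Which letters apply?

A, B, C

The schema ◇◇p → ◇p is the dual of axiom 4; it is valid on a frame iff R is transitive.
(A) R is not transitive (s R t and t R u but not s R u), so the schema fails here.
(B) R is not transitive (s R t and t R u but not s R u), so the schema fails here.
(C) R is not transitive (s R t and t R s but not s R s), so the schema fails here.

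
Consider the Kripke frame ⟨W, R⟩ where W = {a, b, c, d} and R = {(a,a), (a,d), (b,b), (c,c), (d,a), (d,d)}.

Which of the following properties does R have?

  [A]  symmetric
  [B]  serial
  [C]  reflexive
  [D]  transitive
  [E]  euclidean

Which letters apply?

A, B, C, D, E

(A) symmetric: every R-edge is matched by its reverse.
(B) serial: every world has an R-successor.
(C) reflexive: each world relates to itself.
(D) transitive: R is closed under composition.
(E) euclidean: any two R-successors of the same world are R-related.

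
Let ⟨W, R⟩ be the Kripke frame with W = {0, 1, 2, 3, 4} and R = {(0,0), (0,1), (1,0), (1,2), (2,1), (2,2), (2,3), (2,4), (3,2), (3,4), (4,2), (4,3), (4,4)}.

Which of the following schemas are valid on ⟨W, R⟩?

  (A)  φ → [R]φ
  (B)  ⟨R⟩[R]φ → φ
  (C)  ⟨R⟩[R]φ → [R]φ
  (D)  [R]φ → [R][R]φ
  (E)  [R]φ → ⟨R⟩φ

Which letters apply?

R is symmetric: every R-edge is matched by its reverse.
R is not transitive: 0 R 1 and 1 R 2 but not 0 R 2.
R is not euclidean: 1 R 0 and 1 R 2 but not 0 R 2.
R is serial: every world has an R-successor.
R is not a subset of the identity: 0 R 1 with 0 ≠ 1.
(A) φ → [R]φ (equivalent to ◇p→p) corresponds to R being a subset of the identity. Here R ⊄ identity, so not valid.
(B) ⟨R⟩[R]φ → φ (the dual of axiom B) characterises the symmetric frames. R is symmetric — valid.
(C) the dual of axiom 5: valid iff R is euclidean. R is not euclidean — not valid.
(D) [R]φ → [R][R]φ is axiom 4, which corresponds to transitivity. R is not transitive — not valid.
(E) [R]φ → ⟨R⟩φ is axiom D, which corresponds to seriality. R is serial — valid.

B, E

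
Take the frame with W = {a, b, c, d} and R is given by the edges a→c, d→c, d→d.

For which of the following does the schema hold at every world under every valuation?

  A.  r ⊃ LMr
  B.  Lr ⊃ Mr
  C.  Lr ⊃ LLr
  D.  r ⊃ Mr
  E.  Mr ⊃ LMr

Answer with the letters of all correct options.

R is not reflexive: not a R a.
R is not symmetric: a R c but not c R a.
R is transitive: R is closed under composition.
R is not euclidean: d R c and d R d but not c R d.
R is not serial: b has no R-successor.
(A) r ⊃ LMr is axiom B, which corresponds to symmetry. R is not symmetric — not valid.
(B) Lr ⊃ Mr is axiom D, which corresponds to seriality. R is not serial — not valid.
(C) Lr ⊃ LLr (axiom 4) characterises the transitive frames. R is transitive — valid.
(D) the dual of axiom T: valid iff R is reflexive. R is not reflexive — not valid.
(E) Mr ⊃ LMr is axiom 5, which corresponds to the euclidean property. R is not euclidean — not valid.

C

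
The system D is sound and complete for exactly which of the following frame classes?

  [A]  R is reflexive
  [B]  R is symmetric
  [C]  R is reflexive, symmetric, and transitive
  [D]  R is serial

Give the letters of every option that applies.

D

(A) this class determines T (= KT), not D.
(B) this class determines KB, not D.
(C) this class determines S5, not D.
(D) D is sound and complete for exactly this class.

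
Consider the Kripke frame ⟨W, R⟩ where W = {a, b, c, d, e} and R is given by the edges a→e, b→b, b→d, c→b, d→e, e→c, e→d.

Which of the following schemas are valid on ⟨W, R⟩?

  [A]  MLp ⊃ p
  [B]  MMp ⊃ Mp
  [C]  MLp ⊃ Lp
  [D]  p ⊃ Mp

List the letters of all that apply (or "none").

none

R is not reflexive: not a R a.
R is not symmetric: a R e but not e R a.
R is not transitive: a R e and e R c but not a R c.
R is not euclidean: b R d and b R b but not d R b.
(A) the dual of axiom B: valid iff R is symmetric. R is not symmetric — not valid.
(B) MMp ⊃ Mp is the dual of axiom 4, which corresponds to transitivity. R is not transitive — not valid.
(C) MLp ⊃ Lp (the dual of axiom 5) characterises the euclidean frames. R is not euclidean — not valid.
(D) p ⊃ Mp is the dual of axiom T; it is valid on a frame exactly when R is reflexive. R is not reflexive, so not valid.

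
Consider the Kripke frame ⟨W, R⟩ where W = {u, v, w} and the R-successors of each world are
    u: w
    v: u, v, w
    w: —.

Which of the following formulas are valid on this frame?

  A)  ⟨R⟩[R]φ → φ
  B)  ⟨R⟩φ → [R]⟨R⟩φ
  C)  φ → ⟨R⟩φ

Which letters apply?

R is not reflexive: not u R u.
R is not symmetric: u R w but not w R u.
R is not euclidean: v R u and v R v but not u R v.
(A) ⟨R⟩[R]φ → φ is the dual of axiom B, which corresponds to symmetry. R is not symmetric — not valid.
(B) ⟨R⟩φ → [R]⟨R⟩φ is axiom 5, which corresponds to the euclidean property. R is not euclidean — not valid.
(C) φ → ⟨R⟩φ (the dual of axiom T) characterises the reflexive frames. R is not reflexive — not valid.

none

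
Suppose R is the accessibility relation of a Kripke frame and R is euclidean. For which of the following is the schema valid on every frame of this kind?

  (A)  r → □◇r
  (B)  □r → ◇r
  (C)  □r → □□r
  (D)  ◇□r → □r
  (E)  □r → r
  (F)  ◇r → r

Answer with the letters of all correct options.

(A) r → □◇r (axiom B) characterises the symmetric frames. Such an R need not be symmetric — not valid.
(B) □r → ◇r is axiom D, which corresponds to seriality. Such an R need not be serial — not valid.
(C) □r → □□r is axiom 4, which corresponds to transitivity. Such an R need not be transitive — not valid.
(D) ◇□r → □r is the dual of axiom 5, which corresponds to the euclidean property. Every such R is euclidean — valid.
(E) □r → r (axiom T) characterises the reflexive frames. Such an R need not be reflexive — not valid.
(F) ◇r → r is the converse of T; it holds exactly when R ⊆ identity. Such an R need not be a subset of the identity — not valid.

D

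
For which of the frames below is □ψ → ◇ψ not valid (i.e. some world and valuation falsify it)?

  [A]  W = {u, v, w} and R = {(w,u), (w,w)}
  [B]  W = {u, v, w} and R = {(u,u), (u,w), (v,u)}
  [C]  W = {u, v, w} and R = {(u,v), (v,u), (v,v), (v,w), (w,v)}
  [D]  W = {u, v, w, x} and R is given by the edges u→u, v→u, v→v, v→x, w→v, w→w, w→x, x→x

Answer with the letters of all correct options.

A, B

The schema □ψ → ◇ψ is axiom D; it is valid on a frame iff R is serial.
(A) R is not serial (u has no R-successor), so the schema fails here.
(B) R is not serial (w has no R-successor), so the schema fails here.
(C) R is serial (every world has an R-successor), so the schema is valid here.
(D) R is serial (every world has an R-successor), so the schema is valid here.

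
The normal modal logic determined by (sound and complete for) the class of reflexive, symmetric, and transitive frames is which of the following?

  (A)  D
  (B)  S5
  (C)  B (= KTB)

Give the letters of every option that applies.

B

(A) D is determined by the class of serial frames.
(B) S5 is determined by exactly this class.
(C) B (= KTB) is determined by the class of reflexive and symmetric frames.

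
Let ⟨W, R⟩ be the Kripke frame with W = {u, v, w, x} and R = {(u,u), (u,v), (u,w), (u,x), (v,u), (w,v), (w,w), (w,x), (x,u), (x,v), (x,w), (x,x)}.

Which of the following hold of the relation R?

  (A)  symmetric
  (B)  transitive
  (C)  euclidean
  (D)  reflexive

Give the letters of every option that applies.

(A) not symmetric: u R w but not w R u.
(B) not transitive: v R u and u R v but not v R v.
(C) not euclidean: u R v and u R w but not v R w.
(D) not reflexive: not v R v.

none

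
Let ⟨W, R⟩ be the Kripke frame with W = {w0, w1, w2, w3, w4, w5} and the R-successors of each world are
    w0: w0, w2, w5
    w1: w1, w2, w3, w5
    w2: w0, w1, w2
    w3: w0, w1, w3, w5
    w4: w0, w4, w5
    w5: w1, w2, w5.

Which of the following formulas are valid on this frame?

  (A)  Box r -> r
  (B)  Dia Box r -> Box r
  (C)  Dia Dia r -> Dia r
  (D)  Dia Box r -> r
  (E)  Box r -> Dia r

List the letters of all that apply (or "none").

R is reflexive: each world relates to itself.
R is not symmetric: w0 R w5 but not w5 R w0.
R is not transitive: w0 R w2 and w2 R w1 but not w0 R w1.
R is not euclidean: w0 R w2 and w0 R w5 but not w2 R w5.
R is serial: every world has an R-successor.
(A) Box r -> r (axiom T) characterises the reflexive frames. R is reflexive — valid.
(B) the dual of axiom 5: valid iff R is euclidean. R is not euclidean — not valid.
(C) Dia Dia r -> Dia r is the dual of axiom 4; it is valid on a frame exactly when R is transitive. R is not transitive, so not valid.
(D) Dia Box r -> r is the dual of axiom B, which corresponds to symmetry. R is not symmetric — not valid.
(E) axiom D: valid iff R is serial. R is serial — valid.

A, E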